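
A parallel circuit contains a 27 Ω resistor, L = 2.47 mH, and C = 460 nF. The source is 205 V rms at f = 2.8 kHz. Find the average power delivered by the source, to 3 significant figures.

1.56 kW

ω = 2πf = 17590 rad/s
X_L = ωL = 43.5 Ω
X_C = 1/(ωC) = 124 Ω
Parallel: admittances add. Y = 1/R + 1/(jωL) + jωC
Y = (0.0370 − j0.0149) S
|Y| = 0.0399 S → |Z| = 1/|Y| = 25.0 Ω, ∠Z = −∠Y = 21.9°
I = V/|Z| = 8.19 A
P = VI cos φ = 205 × 8.19 × cos(21.9°) = 1.56 kW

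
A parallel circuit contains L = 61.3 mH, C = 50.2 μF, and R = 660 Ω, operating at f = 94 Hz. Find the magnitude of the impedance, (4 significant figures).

395.0 Ω

ω = 2πf = 590.6 rad/s
X_L = ωL = 36.20 Ω
X_C = 1/(ωC) = 33.73 Ω
Parallel: admittances add. Y = 1/R + 1/(jωL) + jωC
Y = (0.001515 + j0.002029) S
|Y| = 0.002532 S → |Z| = 1/|Y| = 395.0 Ω, ∠Z = −∠Y = -53.24°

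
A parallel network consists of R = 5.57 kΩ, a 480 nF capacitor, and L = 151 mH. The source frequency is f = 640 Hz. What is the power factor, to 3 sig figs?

0.535

ω = 2πf = 4021 rad/s
X_L = ωL = 607 Ω
X_C = 1/(ωC) = 518 Ω
Parallel: admittances add. Y = 1/R + 1/(jωL) + jωC
Y = (0.000180 + j0.000283) S
|Y| = 0.000335 S → |Z| = 1/|Y| = 2980 Ω, ∠Z = −∠Y = -57.6°
cos φ = cos(-57.6°) = 0.535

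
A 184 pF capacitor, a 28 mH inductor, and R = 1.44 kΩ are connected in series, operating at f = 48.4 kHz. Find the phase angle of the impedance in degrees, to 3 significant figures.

-81.3°

ω = 2πf = 304100 rad/s
X_L = ωL = 8510 Ω
X_C = 1/(ωC) = 17900 Ω
Net reactance X = X_L − X_C = -9360 Ω
Z = 1440 − j9360 Ω
|Z| = √(1440² + 9360²) = 9470 Ω
∠Z = arctan(-9360/1440) = -81.3°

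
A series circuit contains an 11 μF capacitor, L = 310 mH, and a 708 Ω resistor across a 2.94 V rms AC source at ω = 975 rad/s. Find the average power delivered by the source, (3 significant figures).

X_L = ωL = 302 Ω
X_C = 1/(ωC) = 93.2 Ω
Net reactance X = X_L − X_C = 209 Ω
Z = 708 + j209 Ω
|Z| = √(708² + 209²) = 738 Ω
∠Z = arctan(209/708) = 16.4°
I = V/|Z| = 3.98 mA
P = VI cos φ = 2.94 × 0.00398 × cos(16.4°) = 11.2 mW

11.2 mW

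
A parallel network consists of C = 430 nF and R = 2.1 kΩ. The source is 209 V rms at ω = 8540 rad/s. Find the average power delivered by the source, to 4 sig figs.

X_C = 1/(ωC) = 272.3 Ω
Parallel: admittances add. Y = 1/R + jωC
Y = (0.0004762 + j0.003672) S
|Y| = 0.003703 S → |Z| = 1/|Y| = 270.1 Ω, ∠Z = −∠Y = -82.61°
I = V/|Z| = 773.9 mA
P = VI cos φ = 209 × 0.7739 × cos(-82.61°) = 20.80 W

20.80 W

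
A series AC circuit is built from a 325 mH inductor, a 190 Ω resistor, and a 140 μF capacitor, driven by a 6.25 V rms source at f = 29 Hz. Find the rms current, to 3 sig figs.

ω = 2πf = 182.2 rad/s
X_L = ωL = 59.2 Ω
X_C = 1/(ωC) = 39.2 Ω
Net reactance X = X_L − X_C = 20.0 Ω
Z = 190 + j20.0 Ω
|Z| = √(190² + 20.0²) = 191 Ω
I = V/|Z| = 6.25/191 = 32.7 mA

32.7 mA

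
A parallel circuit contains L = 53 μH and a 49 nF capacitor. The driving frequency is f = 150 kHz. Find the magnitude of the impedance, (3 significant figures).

38.2 Ω

ω = 2πf = 942500 rad/s
X_L = ωL = 50.0 Ω
X_C = 1/(ωC) = 21.7 Ω
Parallel: admittances add. Y = 1/(jωL) + jωC
Y = (0 + j0.0262) S
|Y| = 0.0262 S → |Z| = 1/|Y| = 38.2 Ω, ∠Z = −∠Y = -90.0°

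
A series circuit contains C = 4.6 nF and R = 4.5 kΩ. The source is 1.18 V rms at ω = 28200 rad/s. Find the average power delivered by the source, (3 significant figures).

78.6 μW

X_C = 1/(ωC) = 7710 Ω
Z = 4500 − j7710 Ω
|Z| = √(4500² + 7710²) = 8930 Ω
∠Z = arctan(-7710/4500) = -59.7°
I = V/|Z| = 132 μA
P = VI cos φ = 1.18 × 0.000132 × cos(-59.7°) = 78.6 μW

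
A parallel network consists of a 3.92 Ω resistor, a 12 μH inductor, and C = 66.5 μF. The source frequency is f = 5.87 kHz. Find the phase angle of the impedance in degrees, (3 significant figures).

-37.1°

ω = 2πf = 36880 rad/s
X_L = ωL = 0.443 Ω
X_C = 1/(ωC) = 0.408 Ω
Parallel: admittances add. Y = 1/R + 1/(jωL) + jωC
Y = (0.255 + j0.193) S
|Y| = 0.320 S → |Z| = 1/|Y| = 3.12 Ω, ∠Z = −∠Y = -37.1°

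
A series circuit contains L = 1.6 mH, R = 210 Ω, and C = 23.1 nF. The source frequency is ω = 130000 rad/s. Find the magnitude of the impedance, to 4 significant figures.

244.4 Ω

X_L = ωL = 208.0 Ω
X_C = 1/(ωC) = 333.0 Ω
Net reactance X = X_L − X_C = -125.0 Ω
Z = 210.0 − j125.0 Ω
|Z| = √(210.0² + 125.0²) = 244.4 Ω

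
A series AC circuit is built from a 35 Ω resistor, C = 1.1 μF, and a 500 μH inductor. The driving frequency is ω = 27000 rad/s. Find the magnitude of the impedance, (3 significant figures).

X_L = ωL = 13.5 Ω
X_C = 1/(ωC) = 33.7 Ω
Net reactance X = X_L − X_C = -20.2 Ω
Z = 35.0 − j20.2 Ω
|Z| = √(35.0² + 20.2²) = 40.4 Ω

40.4 Ω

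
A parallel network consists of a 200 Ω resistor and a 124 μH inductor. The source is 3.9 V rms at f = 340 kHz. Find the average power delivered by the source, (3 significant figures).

ω = 2πf = 2.136e+06 rad/s
X_L = ωL = 265 Ω
Parallel: admittances add. Y = 1/R + 1/(jωL)
Y = (0.00500 − j0.00378) S
|Y| = 0.00627 S → |Z| = 1/|Y| = 160 Ω, ∠Z = −∠Y = 37.1°
I = V/|Z| = 24.4 mA
P = VI cos φ = 3.9 × 0.0244 × cos(37.1°) = 76.1 mW

76.1 mW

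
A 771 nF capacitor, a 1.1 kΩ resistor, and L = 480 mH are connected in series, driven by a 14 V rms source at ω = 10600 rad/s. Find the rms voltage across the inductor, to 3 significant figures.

X_L = ωL = 5090 Ω
X_C = 1/(ωC) = 122 Ω
Net reactance X = X_L − X_C = 4970 Ω
Z = 1100 + j4970 Ω
|Z| = √(1100² + 4970²) = 5090 Ω
I = V/|Z| = 2.75 mA
V_L = I·|Z_L| = 0.00275 × 5090 = 14.0 V

14.0 V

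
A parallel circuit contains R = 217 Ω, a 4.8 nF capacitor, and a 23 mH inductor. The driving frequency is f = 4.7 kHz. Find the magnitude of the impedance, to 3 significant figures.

ω = 2πf = 29530 rad/s
X_L = ωL = 679 Ω
X_C = 1/(ωC) = 7050 Ω
Parallel: admittances add. Y = 1/R + 1/(jωL) + jωC
Y = (0.00461 − j0.00133) S
|Y| = 0.00480 S → |Z| = 1/|Y| = 208 Ω, ∠Z = −∠Y = 16.1°

208 Ω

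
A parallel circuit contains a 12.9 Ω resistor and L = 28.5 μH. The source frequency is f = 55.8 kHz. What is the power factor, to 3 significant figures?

ω = 2πf = 350600 rad/s
X_L = ωL = 9.99 Ω
Parallel: admittances add. Y = 1/R + 1/(jωL)
Y = (0.0775 − j0.100) S
|Y| = 0.127 S → |Z| = 1/|Y| = 7.90 Ω, ∠Z = −∠Y = 52.2°
cos φ = cos(52.2°) = 0.612

0.612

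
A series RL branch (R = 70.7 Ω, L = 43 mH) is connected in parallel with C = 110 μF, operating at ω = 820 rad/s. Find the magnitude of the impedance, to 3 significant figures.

X_L = ωL = 35.3 Ω
X_C = 1/(ωC) = 11.1 Ω
Branch 1 (R+jX_L): Z₁ = 70.7 + j35.3 Ω, |Z₁| = 79.0 Ω
Branch 2 (−jX_C): Z₂ = −j11.1 Ω
Parallel: Z = Z₁Z₂/(Z₁+Z₂), |Z| = 11.7 Ω, ∠Z = -82.4°

11.7 Ω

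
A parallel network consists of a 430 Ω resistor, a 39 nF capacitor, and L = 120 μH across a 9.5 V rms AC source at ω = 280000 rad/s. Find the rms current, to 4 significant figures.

X_L = ωL = 33.60 Ω
X_C = 1/(ωC) = 91.58 Ω
Parallel: admittances add. Y = 1/R + 1/(jωL) + jωC
Y = (0.002326 − j0.01884) S
|Y| = 0.01898 S → |Z| = 1/|Y| = 52.67 Ω, ∠Z = −∠Y = 82.96°
I = V/|Z| = 9.5/52.67 = 180.4 mA

180.4 mA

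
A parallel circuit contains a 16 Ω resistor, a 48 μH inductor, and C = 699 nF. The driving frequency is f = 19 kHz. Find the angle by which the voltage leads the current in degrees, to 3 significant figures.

ω = 2πf = 119400 rad/s
X_L = ωL = 5.73 Ω
X_C = 1/(ωC) = 12.0 Ω
Parallel: admittances add. Y = 1/R + 1/(jωL) + jωC
Y = (0.0625 − j0.0911) S
|Y| = 0.110 S → |Z| = 1/|Y| = 9.05 Ω, ∠Z = −∠Y = 55.5°

55.5°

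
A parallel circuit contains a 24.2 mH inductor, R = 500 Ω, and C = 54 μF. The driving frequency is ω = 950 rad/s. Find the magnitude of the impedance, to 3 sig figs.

124 Ω

X_L = ωL = 23.0 Ω
X_C = 1/(ωC) = 19.5 Ω
Parallel: admittances add. Y = 1/R + 1/(jωL) + jωC
Y = (0.00200 + j0.00780) S
|Y| = 0.00806 S → |Z| = 1/|Y| = 124 Ω, ∠Z = −∠Y = -75.6°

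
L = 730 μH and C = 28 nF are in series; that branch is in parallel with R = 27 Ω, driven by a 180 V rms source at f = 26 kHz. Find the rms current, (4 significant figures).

ω = 2πf = 163400 rad/s
X_L = ωL = 119.3 Ω
X_C = 1/(ωC) = 218.6 Ω
Branch 1: Z₁ = R = 27.00 Ω
Branch 2 (series LC): Z₂ = j(X_L − X_C) = −j99.36 Ω
Parallel: Z = Z₁Z₂/(Z₁+Z₂), |Z| = 26.06 Ω, ∠Z = -15.20°
I = V/|Z| = 180/26.06 = 6.908 A

6.908 A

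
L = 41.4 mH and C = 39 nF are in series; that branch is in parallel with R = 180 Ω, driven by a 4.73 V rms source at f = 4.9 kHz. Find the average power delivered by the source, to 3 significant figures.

ω = 2πf = 30790 rad/s
X_L = ωL = 1270 Ω
X_C = 1/(ωC) = 833 Ω
Branch 1: Z₁ = R = 180 Ω
Branch 2 (series LC): Z₂ = j(X_L − X_C) = j442 Ω
Parallel: Z = Z₁Z₂/(Z₁+Z₂), |Z| = 167 Ω, ∠Z = 22.2°
I = V/|Z| = 28.4 mA
P = VI cos φ = 4.73 × 0.0284 × cos(22.2°) = 124 mW

124 mW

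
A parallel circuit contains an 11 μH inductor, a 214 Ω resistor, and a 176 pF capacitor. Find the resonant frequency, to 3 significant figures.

3.62 MHz

ω₀ = 1/√(LC) = 1/√(1.1e-05 × 1.76e-10) = 2.273e+07 rad/s
f₀ = ω₀/(2π) = 3.62 MHz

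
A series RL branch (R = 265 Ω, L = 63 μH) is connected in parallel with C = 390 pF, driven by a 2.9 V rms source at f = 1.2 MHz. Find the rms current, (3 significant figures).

ω = 2πf = 7.54e+06 rad/s
X_L = ωL = 475 Ω
X_C = 1/(ωC) = 340 Ω
Branch 1 (R+jX_L): Z₁ = 265 + j475 Ω, |Z₁| = 544 Ω
Branch 2 (−jX_C): Z₂ = −j340 Ω
Parallel: Z = Z₁Z₂/(Z₁+Z₂), |Z| = 622 Ω, ∠Z = -56.1°
I = V/|Z| = 2.9/622 = 4.66 mA

4.66 mA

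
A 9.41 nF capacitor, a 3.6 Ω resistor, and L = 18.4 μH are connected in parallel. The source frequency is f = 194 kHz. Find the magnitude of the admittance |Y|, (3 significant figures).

280 mS

ω = 2πf = 1.219e+06 rad/s
X_L = ωL = 22.4 Ω
X_C = 1/(ωC) = 87.2 Ω
Parallel: admittances add. Y = 1/R + 1/(jωL) + jωC
Y = (0.278 − j0.0331) S
|Y| = 0.280 S → |Z| = 1/|Y| = 3.57 Ω, ∠Z = −∠Y = 6.80°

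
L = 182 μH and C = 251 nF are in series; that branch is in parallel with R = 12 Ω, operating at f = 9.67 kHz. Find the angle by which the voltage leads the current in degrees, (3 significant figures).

ω = 2πf = 60760 rad/s
X_L = ωL = 11.1 Ω
X_C = 1/(ωC) = 65.6 Ω
Branch 1: Z₁ = R = 12.0 Ω
Branch 2 (series LC): Z₂ = j(X_L − X_C) = −j54.5 Ω
Parallel: Z = Z₁Z₂/(Z₁+Z₂), |Z| = 11.7 Ω, ∠Z = -12.4°

-12.4°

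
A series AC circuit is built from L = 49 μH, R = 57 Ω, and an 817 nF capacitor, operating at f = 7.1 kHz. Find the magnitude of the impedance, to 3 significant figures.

ω = 2πf = 44610 rad/s
X_L = ωL = 2.19 Ω
X_C = 1/(ωC) = 27.4 Ω
Net reactance X = X_L − X_C = -25.3 Ω
Z = 57.0 − j25.3 Ω
|Z| = √(57.0² + 25.3²) = 62.3 Ω

62.3 Ω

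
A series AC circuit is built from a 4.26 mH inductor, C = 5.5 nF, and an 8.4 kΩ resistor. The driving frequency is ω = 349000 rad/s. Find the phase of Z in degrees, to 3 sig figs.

X_L = ωL = 1490 Ω
X_C = 1/(ωC) = 521 Ω
Net reactance X = X_L − X_C = 966 Ω
Z = 8400 + j966 Ω
|Z| = √(8400² + 966²) = 8460 Ω
∠Z = arctan(966/8400) = 6.56°

6.56°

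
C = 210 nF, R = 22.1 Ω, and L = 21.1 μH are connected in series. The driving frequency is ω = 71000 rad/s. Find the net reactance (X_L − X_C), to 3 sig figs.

-65.6 Ω

X_L = ωL = 1.50 Ω
X_C = 1/(ωC) = 67.1 Ω
X = 1.50 − 67.1 = -65.6 Ω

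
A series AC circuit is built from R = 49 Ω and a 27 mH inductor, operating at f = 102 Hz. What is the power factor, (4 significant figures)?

0.9429

ω = 2πf = 640.9 rad/s
X_L = ωL = 17.30 Ω
Z = 49.00 + j17.30 Ω
|Z| = √(49.00² + 17.30²) = 51.97 Ω
∠Z = arctan(17.30/49.00) = 19.45°
cos φ = cos(19.45°) = 0.9429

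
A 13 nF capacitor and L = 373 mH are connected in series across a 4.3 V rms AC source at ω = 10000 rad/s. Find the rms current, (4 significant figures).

1.085 mA

X_L = ωL = 3730 Ω
X_C = 1/(ωC) = 7692 Ω
Net reactance X = X_L − X_C = -3962 Ω
Z = − j3962 Ω
|Z| = √(0² + 3962²) = 3962 Ω
I = V/|Z| = 4.3/3962 = 1.085 mA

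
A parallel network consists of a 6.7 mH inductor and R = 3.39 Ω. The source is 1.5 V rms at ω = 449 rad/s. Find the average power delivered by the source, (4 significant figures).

663.7 mW

X_L = ωL = 3.008 Ω
Parallel: admittances add. Y = 1/R + 1/(jωL)
Y = (0.2950 − j0.3324) S
|Y| = 0.4444 S → |Z| = 1/|Y| = 2.250 Ω, ∠Z = −∠Y = 48.41°
I = V/|Z| = 666.6 mA
P = VI cos φ = 1.5 × 0.6666 × cos(48.41°) = 663.7 mW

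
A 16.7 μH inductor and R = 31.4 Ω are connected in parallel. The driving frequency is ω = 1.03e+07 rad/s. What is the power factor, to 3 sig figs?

X_L = ωL = 172 Ω
Parallel: admittances add. Y = 1/R + 1/(jωL)
Y = (0.0318 − j0.00581) S
|Y| = 0.0324 S → |Z| = 1/|Y| = 30.9 Ω, ∠Z = −∠Y = 10.3°
cos φ = cos(10.3°) = 0.984

0.984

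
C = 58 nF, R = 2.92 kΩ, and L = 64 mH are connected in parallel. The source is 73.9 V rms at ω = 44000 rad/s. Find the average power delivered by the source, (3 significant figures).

X_L = ωL = 2820 Ω
X_C = 1/(ωC) = 392 Ω
Parallel: admittances add. Y = 1/R + 1/(jωL) + jωC
Y = (0.000342 + j0.00220) S
|Y| = 0.00222 S → |Z| = 1/|Y| = 450 Ω, ∠Z = −∠Y = -81.1°
I = V/|Z| = 164 mA
P = VI cos φ = 73.9 × 0.164 × cos(-81.1°) = 1.87 W

1.87 W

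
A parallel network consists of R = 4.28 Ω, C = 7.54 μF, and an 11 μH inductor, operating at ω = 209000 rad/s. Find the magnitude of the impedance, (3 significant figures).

X_L = ωL = 2.30 Ω
X_C = 1/(ωC) = 0.635 Ω
Parallel: admittances add. Y = 1/R + 1/(jωL) + jωC
Y = (0.234 + j1.14) S
|Y| = 1.16 S → |Z| = 1/|Y| = 0.859 Ω, ∠Z = −∠Y = -78.4°

0.859 Ω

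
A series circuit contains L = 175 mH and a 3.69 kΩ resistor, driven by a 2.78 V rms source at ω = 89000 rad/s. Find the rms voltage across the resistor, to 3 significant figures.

0.641 V

X_L = ωL = 15600 Ω
Z = 3690 + j15600 Ω
|Z| = √(3690² + 15600²) = 16000 Ω
I = V/|Z| = 174 μA
V_R = I·|Z_R| = 0.000174 × 3690 = 0.641 V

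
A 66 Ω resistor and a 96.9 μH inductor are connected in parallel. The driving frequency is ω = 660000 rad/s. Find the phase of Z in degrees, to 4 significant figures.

45.90°

X_L = ωL = 63.95 Ω
Parallel: admittances add. Y = 1/R + 1/(jωL)
Y = (0.01515 − j0.01564) S
|Y| = 0.02177 S → |Z| = 1/|Y| = 45.93 Ω, ∠Z = −∠Y = 45.90°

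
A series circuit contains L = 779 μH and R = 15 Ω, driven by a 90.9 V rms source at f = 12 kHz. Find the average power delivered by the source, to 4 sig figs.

33.73 W

ω = 2πf = 75400 rad/s
X_L = ωL = 58.74 Ω
Z = 15.00 + j58.74 Ω
|Z| = √(15.00² + 58.74²) = 60.62 Ω
∠Z = arctan(58.74/15.00) = 75.67°
I = V/|Z| = 1.499 A
P = VI cos φ = 90.9 × 1.499 × cos(75.67°) = 33.73 W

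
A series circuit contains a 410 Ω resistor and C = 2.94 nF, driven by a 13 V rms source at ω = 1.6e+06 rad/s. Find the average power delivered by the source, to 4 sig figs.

X_C = 1/(ωC) = 212.6 Ω
Z = 410.0 − j212.6 Ω
|Z| = √(410.0² + 212.6²) = 461.8 Ω
∠Z = arctan(-212.6/410.0) = -27.41°
I = V/|Z| = 28.15 mA
P = VI cos φ = 13 × 0.02815 × cos(-27.41°) = 324.9 mW

324.9 mW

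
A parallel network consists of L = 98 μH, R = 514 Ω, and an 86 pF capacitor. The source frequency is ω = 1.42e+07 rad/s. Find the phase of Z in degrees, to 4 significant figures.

-14.48°

X_L = ωL = 1392 Ω
X_C = 1/(ωC) = 818.9 Ω
Parallel: admittances add. Y = 1/R + 1/(jωL) + jωC
Y = (0.001946 + j0.0005026) S
|Y| = 0.002009 S → |Z| = 1/|Y| = 497.7 Ω, ∠Z = −∠Y = -14.48°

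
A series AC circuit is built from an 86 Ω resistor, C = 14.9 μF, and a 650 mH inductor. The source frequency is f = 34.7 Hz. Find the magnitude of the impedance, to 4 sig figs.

ω = 2πf = 218.0 rad/s
X_L = ωL = 141.7 Ω
X_C = 1/(ωC) = 307.8 Ω
Net reactance X = X_L − X_C = -166.1 Ω
Z = 86.00 − j166.1 Ω
|Z| = √(86.00² + 166.1²) = 187.1 Ω

187.1 Ω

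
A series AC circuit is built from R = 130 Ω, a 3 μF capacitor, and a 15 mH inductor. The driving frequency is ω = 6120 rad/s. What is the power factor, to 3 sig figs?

X_L = ωL = 91.8 Ω
X_C = 1/(ωC) = 54.5 Ω
Net reactance X = X_L − X_C = 37.3 Ω
Z = 130 + j37.3 Ω
|Z| = √(130² + 37.3²) = 135 Ω
∠Z = arctan(37.3/130) = 16.0°
cos φ = cos(16.0°) = 0.961

0.961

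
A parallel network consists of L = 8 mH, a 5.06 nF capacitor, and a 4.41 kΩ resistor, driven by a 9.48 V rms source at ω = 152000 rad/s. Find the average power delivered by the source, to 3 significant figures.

X_L = ωL = 1220 Ω
X_C = 1/(ωC) = 1300 Ω
Parallel: admittances add. Y = 1/R + 1/(jωL) + jωC
Y = (0.000227 − j5.32e-05) S
|Y| = 0.000233 S → |Z| = 1/|Y| = 4290 Ω, ∠Z = −∠Y = 13.2°
I = V/|Z| = 2.21 mA
P = VI cos φ = 9.48 × 0.00221 × cos(13.2°) = 20.4 mW

20.4 mW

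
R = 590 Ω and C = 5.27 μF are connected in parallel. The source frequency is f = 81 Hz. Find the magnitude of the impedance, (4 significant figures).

ω = 2πf = 508.9 rad/s
X_C = 1/(ωC) = 372.8 Ω
Parallel: admittances add. Y = 1/R + jωC
Y = (0.001695 + j0.002682) S
|Y| = 0.003173 S → |Z| = 1/|Y| = 315.2 Ω, ∠Z = −∠Y = -57.71°

315.2 Ω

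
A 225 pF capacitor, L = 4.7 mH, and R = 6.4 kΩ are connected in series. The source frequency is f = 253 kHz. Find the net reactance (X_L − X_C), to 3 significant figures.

4680 Ω

ω = 2πf = 1.59e+06 rad/s
X_L = ωL = 7470 Ω
X_C = 1/(ωC) = 2800 Ω
X = 7470 − 2800 = 4680 Ω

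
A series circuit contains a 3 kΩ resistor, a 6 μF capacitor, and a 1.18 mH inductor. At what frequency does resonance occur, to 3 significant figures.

ω₀ = 1/√(LC) = 1/√(0.00118 × 6e-06) = 11880 rad/s
f₀ = ω₀/(2π) = 1.89 kHz

1.89 kHz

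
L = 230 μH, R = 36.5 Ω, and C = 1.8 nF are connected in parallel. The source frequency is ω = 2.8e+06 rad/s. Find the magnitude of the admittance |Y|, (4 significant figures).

X_L = ωL = 644.0 Ω
X_C = 1/(ωC) = 198.4 Ω
Parallel: admittances add. Y = 1/R + 1/(jωL) + jωC
Y = (0.02740 + j0.003487) S
|Y| = 0.02762 S → |Z| = 1/|Y| = 36.21 Ω, ∠Z = −∠Y = -7.254°

27.62 mS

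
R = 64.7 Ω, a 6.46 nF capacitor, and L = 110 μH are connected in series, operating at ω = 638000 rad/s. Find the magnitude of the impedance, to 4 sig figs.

184.2 Ω

X_L = ωL = 70.18 Ω
X_C = 1/(ωC) = 242.6 Ω
Net reactance X = X_L − X_C = -172.5 Ω
Z = 64.70 − j172.5 Ω
|Z| = √(64.70² + 172.5²) = 184.2 Ω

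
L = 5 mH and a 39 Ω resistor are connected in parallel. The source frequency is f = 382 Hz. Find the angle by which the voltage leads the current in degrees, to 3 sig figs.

72.9°

ω = 2πf = 2400 rad/s
X_L = ωL = 12.0 Ω
Parallel: admittances add. Y = 1/R + 1/(jωL)
Y = (0.0256 − j0.0833) S
|Y| = 0.0872 S → |Z| = 1/|Y| = 11.5 Ω, ∠Z = −∠Y = 72.9°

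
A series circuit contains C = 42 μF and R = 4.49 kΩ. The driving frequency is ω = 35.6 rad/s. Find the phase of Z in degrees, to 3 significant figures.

X_C = 1/(ωC) = 669 Ω
Z = 4490 − j669 Ω
|Z| = √(4490² + 669²) = 4540 Ω
∠Z = arctan(-669/4490) = -8.47°

-8.47°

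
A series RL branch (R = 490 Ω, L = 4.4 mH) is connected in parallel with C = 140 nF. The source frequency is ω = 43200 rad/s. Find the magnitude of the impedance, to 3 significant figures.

177 Ω

X_L = ωL = 190 Ω
X_C = 1/(ωC) = 165 Ω
Branch 1 (R+jX_L): Z₁ = 490 + j190 Ω, |Z₁| = 526 Ω
Branch 2 (−jX_C): Z₂ = −j165 Ω
Parallel: Z = Z₁Z₂/(Z₁+Z₂), |Z| = 177 Ω, ∠Z = -71.7°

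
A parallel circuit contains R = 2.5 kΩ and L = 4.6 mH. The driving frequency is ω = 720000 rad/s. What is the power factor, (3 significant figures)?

0.798

X_L = ωL = 3310 Ω
Parallel: admittances add. Y = 1/R + 1/(jωL)
Y = (0.000400 − j0.000302) S
|Y| = 0.000501 S → |Z| = 1/|Y| = 2000 Ω, ∠Z = −∠Y = 37.0°
cos φ = cos(37.0°) = 0.798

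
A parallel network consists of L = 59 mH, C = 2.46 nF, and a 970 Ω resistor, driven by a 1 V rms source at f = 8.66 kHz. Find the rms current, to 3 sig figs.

ω = 2πf = 54410 rad/s
X_L = ωL = 3210 Ω
X_C = 1/(ωC) = 7470 Ω
Parallel: admittances add. Y = 1/R + 1/(jωL) + jωC
Y = (0.00103 − j0.000178) S
|Y| = 0.00105 S → |Z| = 1/|Y| = 956 Ω, ∠Z = −∠Y = 9.78°
I = V/|Z| = 1/956 = 1.05 mA

1.05 mA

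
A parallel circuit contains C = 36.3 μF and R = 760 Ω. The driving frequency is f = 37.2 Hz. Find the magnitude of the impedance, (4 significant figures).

ω = 2πf = 233.7 rad/s
X_C = 1/(ωC) = 117.9 Ω
Parallel: admittances add. Y = 1/R + jωC
Y = (0.001316 + j0.008485) S
|Y| = 0.008586 S → |Z| = 1/|Y| = 116.5 Ω, ∠Z = −∠Y = -81.18°

116.5 Ω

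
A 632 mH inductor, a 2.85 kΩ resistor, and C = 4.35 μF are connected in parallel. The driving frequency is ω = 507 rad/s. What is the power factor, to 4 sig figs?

X_L = ωL = 320.4 Ω
X_C = 1/(ωC) = 453.4 Ω
Parallel: admittances add. Y = 1/R + 1/(jωL) + jωC
Y = (0.0003509 − j0.0009154) S
|Y| = 0.0009804 S → |Z| = 1/|Y| = 1020 Ω, ∠Z = −∠Y = 69.03°
cos φ = cos(69.03°) = 0.3579

0.3579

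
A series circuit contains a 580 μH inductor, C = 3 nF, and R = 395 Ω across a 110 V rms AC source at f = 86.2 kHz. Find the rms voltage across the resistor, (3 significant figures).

ω = 2πf = 541600 rad/s
X_L = ωL = 314 Ω
X_C = 1/(ωC) = 615 Ω
Net reactance X = X_L − X_C = -301 Ω
Z = 395 − j301 Ω
|Z| = √(395² + 301²) = 497 Ω
I = V/|Z| = 221 mA
V_R = I·|Z_R| = 0.221 × 395 = 87.5 V

87.5 V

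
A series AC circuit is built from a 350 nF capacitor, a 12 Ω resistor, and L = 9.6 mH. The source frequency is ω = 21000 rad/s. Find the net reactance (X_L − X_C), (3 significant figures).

X_L = ωL = 202 Ω
X_C = 1/(ωC) = 136 Ω
X = 202 − 136 = 65.5 Ω

65.5 Ω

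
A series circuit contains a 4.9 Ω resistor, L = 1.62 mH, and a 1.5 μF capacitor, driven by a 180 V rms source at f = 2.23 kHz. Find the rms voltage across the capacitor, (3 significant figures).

ω = 2πf = 14010 rad/s
X_L = ωL = 22.7 Ω
X_C = 1/(ωC) = 47.6 Ω
Net reactance X = X_L − X_C = -24.9 Ω
Z = 4.90 − j24.9 Ω
|Z| = √(4.90² + 24.9²) = 25.4 Ω
I = V/|Z| = 7.10 A
V_C = I·|Z_C| = 7.10 × 47.6 = 338 V

338 V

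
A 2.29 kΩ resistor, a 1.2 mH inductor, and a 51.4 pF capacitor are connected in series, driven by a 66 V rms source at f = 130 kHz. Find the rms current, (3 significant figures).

ω = 2πf = 816800 rad/s
X_L = ωL = 980 Ω
X_C = 1/(ωC) = 23800 Ω
Net reactance X = X_L − X_C = -22800 Ω
Z = 2290 − j22800 Ω
|Z| = √(2290² + 22800²) = 23000 Ω
I = V/|Z| = 66/23000 = 2.88 mA

2.88 mA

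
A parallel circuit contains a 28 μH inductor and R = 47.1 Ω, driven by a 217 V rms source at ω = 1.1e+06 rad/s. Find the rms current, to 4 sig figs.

8.418 A

X_L = ωL = 30.80 Ω
Parallel: admittances add. Y = 1/R + 1/(jωL)
Y = (0.02123 − j0.03247) S
|Y| = 0.03879 S → |Z| = 1/|Y| = 25.78 Ω, ∠Z = −∠Y = 56.82°
I = V/|Z| = 217/25.78 = 8.418 A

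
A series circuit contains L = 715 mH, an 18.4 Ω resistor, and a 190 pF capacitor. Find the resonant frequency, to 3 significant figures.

13.7 kHz

ω₀ = 1/√(LC) = 1/√(0.715 × 1.9e-10) = 85800 rad/s
f₀ = ω₀/(2π) = 13.7 kHz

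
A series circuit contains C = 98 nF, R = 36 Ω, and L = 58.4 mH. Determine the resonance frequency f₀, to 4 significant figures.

ω₀ = 1/√(LC) = 1/√(0.0584 × 9.8e-08) = 13220 rad/s
f₀ = ω₀/(2π) = 2.104 kHz

2.104 kHz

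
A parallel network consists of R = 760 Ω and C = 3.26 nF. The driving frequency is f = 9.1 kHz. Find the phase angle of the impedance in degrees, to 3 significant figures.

ω = 2πf = 57180 rad/s
X_C = 1/(ωC) = 5360 Ω
Parallel: admittances add. Y = 1/R + jωC
Y = (0.00132 + j0.000186) S
|Y| = 0.00133 S → |Z| = 1/|Y| = 752 Ω, ∠Z = −∠Y = -8.06°

-8.06°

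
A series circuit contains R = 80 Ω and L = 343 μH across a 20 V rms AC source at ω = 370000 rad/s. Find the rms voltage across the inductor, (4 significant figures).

X_L = ωL = 126.9 Ω
Z = 80.00 + j126.9 Ω
|Z| = √(80.00² + 126.9²) = 150.0 Ω
I = V/|Z| = 133.3 mA
V_L = I·|Z_L| = 0.1333 × 126.9 = 16.92 V

16.92 V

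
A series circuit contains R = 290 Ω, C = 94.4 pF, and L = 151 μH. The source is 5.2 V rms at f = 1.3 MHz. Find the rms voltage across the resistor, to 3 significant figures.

ω = 2πf = 8.168e+06 rad/s
X_L = ωL = 1230 Ω
X_C = 1/(ωC) = 1300 Ω
Net reactance X = X_L − X_C = -63.5 Ω
Z = 290 − j63.5 Ω
|Z| = √(290² + 63.5²) = 297 Ω
I = V/|Z| = 17.5 mA
V_R = I·|Z_R| = 0.0175 × 290 = 5.08 V

5.08 V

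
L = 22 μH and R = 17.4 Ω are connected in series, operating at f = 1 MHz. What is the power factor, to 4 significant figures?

ω = 2πf = 6.283e+06 rad/s
X_L = ωL = 138.2 Ω
Z = 17.40 + j138.2 Ω
|Z| = √(17.40² + 138.2²) = 139.3 Ω
∠Z = arctan(138.2/17.40) = 82.83°
cos φ = cos(82.83°) = 0.1249

0.1249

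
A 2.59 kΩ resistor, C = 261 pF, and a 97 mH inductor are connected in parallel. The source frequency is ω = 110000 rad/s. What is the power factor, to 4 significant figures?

X_L = ωL = 10670 Ω
X_C = 1/(ωC) = 34830 Ω
Parallel: admittances add. Y = 1/R + 1/(jωL) + jωC
Y = (0.0003861 − j6.501e-05) S
|Y| = 0.0003915 S → |Z| = 1/|Y| = 2554 Ω, ∠Z = −∠Y = 9.558°
cos φ = cos(9.558°) = 0.9861

0.9861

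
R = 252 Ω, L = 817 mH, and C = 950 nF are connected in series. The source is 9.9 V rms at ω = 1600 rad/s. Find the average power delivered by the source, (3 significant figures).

50.9 mW

X_L = ωL = 1310 Ω
X_C = 1/(ωC) = 658 Ω
Net reactance X = X_L − X_C = 649 Ω
Z = 252 + j649 Ω
|Z| = √(252² + 649²) = 696 Ω
∠Z = arctan(649/252) = 68.8°
I = V/|Z| = 14.2 mA
P = VI cos φ = 9.9 × 0.0142 × cos(68.8°) = 50.9 mW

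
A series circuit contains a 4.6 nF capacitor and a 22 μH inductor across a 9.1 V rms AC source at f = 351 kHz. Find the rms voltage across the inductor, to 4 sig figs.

8.821 V

ω = 2πf = 2.205e+06 rad/s
X_L = ωL = 48.52 Ω
X_C = 1/(ωC) = 98.57 Ω
Net reactance X = X_L − X_C = -50.05 Ω
Z = − j50.05 Ω
|Z| = √(0² + 50.05²) = 50.05 Ω
I = V/|Z| = 181.8 mA
V_L = I·|Z_L| = 0.1818 × 48.52 = 8.821 V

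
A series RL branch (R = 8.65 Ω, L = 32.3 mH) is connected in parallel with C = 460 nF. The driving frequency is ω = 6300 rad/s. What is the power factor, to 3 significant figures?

X_L = ωL = 203 Ω
X_C = 1/(ωC) = 345 Ω
Branch 1 (R+jX_L): Z₁ = 8.65 + j203 Ω, |Z₁| = 204 Ω
Branch 2 (−jX_C): Z₂ = −j345 Ω
Parallel: Z = Z₁Z₂/(Z₁+Z₂), |Z| = 495 Ω, ∠Z = 84.1°
cos φ = cos(84.1°) = 0.103

0.103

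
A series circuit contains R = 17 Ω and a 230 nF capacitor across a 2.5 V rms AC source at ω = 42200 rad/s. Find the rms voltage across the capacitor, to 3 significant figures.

X_C = 1/(ωC) = 103 Ω
Z = 17.0 − j103 Ω
|Z| = √(17.0² + 103²) = 104 Ω
I = V/|Z| = 23.9 mA
V_C = I·|Z_C| = 0.0239 × 103 = 2.47 V

2.47 V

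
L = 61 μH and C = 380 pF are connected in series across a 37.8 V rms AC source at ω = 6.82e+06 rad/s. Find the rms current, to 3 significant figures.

1.25 A

X_L = ωL = 416 Ω
X_C = 1/(ωC) = 386 Ω
Net reactance X = X_L − X_C = 30.2 Ω
Z = j30.2 Ω
|Z| = √(0² + 30.2²) = 30.2 Ω
I = V/|Z| = 37.8/30.2 = 1.25 A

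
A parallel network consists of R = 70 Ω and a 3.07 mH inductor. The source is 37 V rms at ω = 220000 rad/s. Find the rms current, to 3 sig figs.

X_L = ωL = 675 Ω
Parallel: admittances add. Y = 1/R + 1/(jωL)
Y = (0.0143 − j0.00148) S
|Y| = 0.0144 S → |Z| = 1/|Y| = 69.6 Ω, ∠Z = −∠Y = 5.92°
I = V/|Z| = 37/69.6 = 531 mA

531 mA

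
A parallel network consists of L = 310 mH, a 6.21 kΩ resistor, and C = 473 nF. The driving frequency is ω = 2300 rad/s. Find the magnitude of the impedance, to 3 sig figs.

X_L = ωL = 713 Ω
X_C = 1/(ωC) = 919 Ω
Parallel: admittances add. Y = 1/R + 1/(jωL) + jωC
Y = (0.000161 − j0.000315) S
|Y| = 0.000353 S → |Z| = 1/|Y| = 2830 Ω, ∠Z = −∠Y = 62.9°

2830 Ω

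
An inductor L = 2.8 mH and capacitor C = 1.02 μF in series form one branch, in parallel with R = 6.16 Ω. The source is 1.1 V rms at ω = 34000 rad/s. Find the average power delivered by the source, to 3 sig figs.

X_L = ωL = 95.2 Ω
X_C = 1/(ωC) = 28.8 Ω
Branch 1: Z₁ = R = 6.16 Ω
Branch 2 (series LC): Z₂ = j(X_L − X_C) = j66.4 Ω
Parallel: Z = Z₁Z₂/(Z₁+Z₂), |Z| = 6.13 Ω, ∠Z = 5.30°
I = V/|Z| = 179 mA
P = VI cos φ = 1.1 × 0.179 × cos(5.30°) = 196 mW

196 mW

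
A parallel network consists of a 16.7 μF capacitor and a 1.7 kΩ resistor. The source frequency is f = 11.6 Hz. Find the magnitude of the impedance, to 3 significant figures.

ω = 2πf = 72.88 rad/s
X_C = 1/(ωC) = 822 Ω
Parallel: admittances add. Y = 1/R + jωC
Y = (0.000588 + j0.00122) S
|Y| = 0.00135 S → |Z| = 1/|Y| = 740 Ω, ∠Z = −∠Y = -64.2°

740 Ω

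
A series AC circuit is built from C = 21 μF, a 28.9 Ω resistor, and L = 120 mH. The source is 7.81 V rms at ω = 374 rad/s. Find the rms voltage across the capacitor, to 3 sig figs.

X_L = ωL = 44.9 Ω
X_C = 1/(ωC) = 127 Ω
Net reactance X = X_L − X_C = -82.4 Ω
Z = 28.9 − j82.4 Ω
|Z| = √(28.9² + 82.4²) = 87.4 Ω
I = V/|Z| = 89.4 mA
V_C = I·|Z_C| = 0.0894 × 127 = 11.4 V

11.4 V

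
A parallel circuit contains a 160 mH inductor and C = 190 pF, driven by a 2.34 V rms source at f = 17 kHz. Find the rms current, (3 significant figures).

ω = 2πf = 106800 rad/s
X_L = ωL = 17100 Ω
X_C = 1/(ωC) = 49300 Ω
Parallel: admittances add. Y = 1/(jωL) + jωC
Y = (0 − j3.82e-05) S
|Y| = 3.82e-05 S → |Z| = 1/|Y| = 26200 Ω, ∠Z = −∠Y = 90.0°
I = V/|Z| = 2.34/26200 = 89.4 μA

89.4 μA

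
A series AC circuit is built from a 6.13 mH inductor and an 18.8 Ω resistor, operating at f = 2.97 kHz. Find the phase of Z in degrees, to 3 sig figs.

ω = 2πf = 18660 rad/s
X_L = ωL = 114 Ω
Z = 18.8 + j114 Ω
|Z| = √(18.8² + 114²) = 116 Ω
∠Z = arctan(114/18.8) = 80.7°

80.7°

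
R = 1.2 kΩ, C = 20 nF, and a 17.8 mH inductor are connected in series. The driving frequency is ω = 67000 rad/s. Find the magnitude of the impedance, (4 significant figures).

1280 Ω

X_L = ωL = 1193 Ω
X_C = 1/(ωC) = 746.3 Ω
Net reactance X = X_L − X_C = 446.3 Ω
Z = 1200 + j446.3 Ω
|Z| = √(1200² + 446.3²) = 1280 Ω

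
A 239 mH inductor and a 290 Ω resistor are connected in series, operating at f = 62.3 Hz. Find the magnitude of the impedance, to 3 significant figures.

ω = 2πf = 391.4 rad/s
X_L = ωL = 93.6 Ω
Z = 290 + j93.6 Ω
|Z| = √(290² + 93.6²) = 305 Ω

305 Ω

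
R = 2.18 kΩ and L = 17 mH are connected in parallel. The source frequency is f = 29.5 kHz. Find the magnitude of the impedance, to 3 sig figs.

ω = 2πf = 185400 rad/s
X_L = ωL = 3150 Ω
Parallel: admittances add. Y = 1/R + 1/(jωL)
Y = (0.000459 − j0.000317) S
|Y| = 0.000558 S → |Z| = 1/|Y| = 1790 Ω, ∠Z = −∠Y = 34.7°

1790 Ω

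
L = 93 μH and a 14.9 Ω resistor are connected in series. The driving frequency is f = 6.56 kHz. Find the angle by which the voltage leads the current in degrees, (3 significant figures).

ω = 2πf = 41220 rad/s
X_L = ωL = 3.83 Ω
Z = 14.9 + j3.83 Ω
|Z| = √(14.9² + 3.83²) = 15.4 Ω
∠Z = arctan(3.83/14.9) = 14.4°

14.4°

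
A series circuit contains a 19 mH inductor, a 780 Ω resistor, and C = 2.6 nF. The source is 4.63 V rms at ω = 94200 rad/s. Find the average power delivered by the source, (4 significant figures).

X_L = ωL = 1790 Ω
X_C = 1/(ωC) = 4083 Ω
Net reactance X = X_L − X_C = -2293 Ω
Z = 780.0 − j2293 Ω
|Z| = √(780.0² + 2293²) = 2422 Ω
∠Z = arctan(-2293/780.0) = -71.21°
I = V/|Z| = 1.911 mA
P = VI cos φ = 4.63 × 0.001911 × cos(-71.21°) = 2.850 mW

2.850 mW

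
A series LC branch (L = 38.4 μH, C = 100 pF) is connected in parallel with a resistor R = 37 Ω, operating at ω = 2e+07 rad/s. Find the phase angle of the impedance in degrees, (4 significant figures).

X_L = ωL = 768.0 Ω
X_C = 1/(ωC) = 500.0 Ω
Branch 1: Z₁ = R = 37.00 Ω
Branch 2 (series LC): Z₂ = j(X_L − X_C) = j268.0 Ω
Parallel: Z = Z₁Z₂/(Z₁+Z₂), |Z| = 36.65 Ω, ∠Z = 7.861°

7.861°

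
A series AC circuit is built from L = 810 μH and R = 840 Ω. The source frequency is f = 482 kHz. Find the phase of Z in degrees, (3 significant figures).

71.1°

ω = 2πf = 3.028e+06 rad/s
X_L = ωL = 2450 Ω
Z = 840 + j2450 Ω
|Z| = √(840² + 2450²) = 2590 Ω
∠Z = arctan(2450/840) = 71.1°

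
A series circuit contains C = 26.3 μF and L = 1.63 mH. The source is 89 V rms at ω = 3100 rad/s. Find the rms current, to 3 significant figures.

X_L = ωL = 5.05 Ω
X_C = 1/(ωC) = 12.3 Ω
Net reactance X = X_L − X_C = -7.21 Ω
Z = − j7.21 Ω
|Z| = √(0² + 7.21²) = 7.21 Ω
I = V/|Z| = 89/7.21 = 12.3 A

12.3 A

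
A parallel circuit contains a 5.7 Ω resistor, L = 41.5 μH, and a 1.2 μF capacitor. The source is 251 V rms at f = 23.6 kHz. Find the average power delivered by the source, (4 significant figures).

ω = 2πf = 148300 rad/s
X_L = ωL = 6.154 Ω
X_C = 1/(ωC) = 5.620 Ω
Parallel: admittances add. Y = 1/R + 1/(jωL) + jωC
Y = (0.1754 + j0.01544) S
|Y| = 0.1761 S → |Z| = 1/|Y| = 5.678 Ω, ∠Z = −∠Y = -5.029°
I = V/|Z| = 44.21 A
P = VI cos φ = 251 × 44.21 × cos(-5.029°) = 11.05 kW

11.05 kW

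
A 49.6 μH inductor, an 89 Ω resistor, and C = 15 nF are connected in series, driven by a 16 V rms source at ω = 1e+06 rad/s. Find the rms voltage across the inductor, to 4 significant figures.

8.757 V

X_L = ωL = 49.60 Ω
X_C = 1/(ωC) = 66.67 Ω
Net reactance X = X_L − X_C = -17.07 Ω
Z = 89.00 − j17.07 Ω
|Z| = √(89.00² + 17.07²) = 90.62 Ω
I = V/|Z| = 176.6 mA
V_L = I·|Z_L| = 0.1766 × 49.60 = 8.757 V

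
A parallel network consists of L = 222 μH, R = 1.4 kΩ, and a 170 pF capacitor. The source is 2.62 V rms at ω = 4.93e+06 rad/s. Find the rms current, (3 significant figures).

X_L = ωL = 1090 Ω
X_C = 1/(ωC) = 1190 Ω
Parallel: admittances add. Y = 1/R + 1/(jωL) + jωC
Y = (0.000714 − j7.56e-05) S
|Y| = 0.000718 S → |Z| = 1/|Y| = 1390 Ω, ∠Z = −∠Y = 6.04°
I = V/|Z| = 2.62/1390 = 1.88 mA

1.88 mA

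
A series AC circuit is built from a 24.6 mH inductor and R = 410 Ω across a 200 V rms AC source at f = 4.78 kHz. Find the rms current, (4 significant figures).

ω = 2πf = 30030 rad/s
X_L = ωL = 738.8 Ω
Z = 410.0 + j738.8 Ω
|Z| = √(410.0² + 738.8²) = 845.0 Ω
I = V/|Z| = 200/845.0 = 236.7 mA

236.7 mA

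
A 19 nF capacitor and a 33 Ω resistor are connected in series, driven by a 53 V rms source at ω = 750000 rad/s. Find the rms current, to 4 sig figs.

X_C = 1/(ωC) = 70.18 Ω
Z = 33.00 − j70.18 Ω
|Z| = √(33.00² + 70.18²) = 77.55 Ω
I = V/|Z| = 53/77.55 = 683.5 mA

683.5 mA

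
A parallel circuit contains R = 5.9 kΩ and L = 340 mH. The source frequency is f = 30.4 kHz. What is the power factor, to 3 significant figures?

ω = 2πf = 191000 rad/s
X_L = ωL = 64900 Ω
Parallel: admittances add. Y = 1/R + 1/(jωL)
Y = (0.000169 − j1.54e-05) S
|Y| = 0.000170 S → |Z| = 1/|Y| = 5880 Ω, ∠Z = −∠Y = 5.19°
cos φ = cos(5.19°) = 0.996

0.996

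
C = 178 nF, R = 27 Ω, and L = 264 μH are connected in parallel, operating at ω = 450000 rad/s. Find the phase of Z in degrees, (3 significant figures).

X_L = ωL = 119 Ω
X_C = 1/(ωC) = 12.5 Ω
Parallel: admittances add. Y = 1/R + 1/(jωL) + jωC
Y = (0.0370 + j0.0717) S
|Y| = 0.0807 S → |Z| = 1/|Y| = 12.4 Ω, ∠Z = −∠Y = -62.7°

-62.7°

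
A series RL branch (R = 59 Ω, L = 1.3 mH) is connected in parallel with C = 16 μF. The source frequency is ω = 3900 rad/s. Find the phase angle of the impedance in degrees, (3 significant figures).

-74.6°

X_L = ωL = 5.07 Ω
X_C = 1/(ωC) = 16.0 Ω
Branch 1 (R+jX_L): Z₁ = 59.0 + j5.07 Ω, |Z₁| = 59.2 Ω
Branch 2 (−jX_C): Z₂ = −j16.0 Ω
Parallel: Z = Z₁Z₂/(Z₁+Z₂), |Z| = 15.8 Ω, ∠Z = -74.6°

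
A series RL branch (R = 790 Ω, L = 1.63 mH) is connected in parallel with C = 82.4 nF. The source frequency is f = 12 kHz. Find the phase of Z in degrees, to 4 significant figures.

ω = 2πf = 75400 rad/s
X_L = ωL = 122.9 Ω
X_C = 1/(ωC) = 161.0 Ω
Branch 1 (R+jX_L): Z₁ = 790.0 + j122.9 Ω, |Z₁| = 799.5 Ω
Branch 2 (−jX_C): Z₂ = −j161.0 Ω
Parallel: Z = Z₁Z₂/(Z₁+Z₂), |Z| = 162.7 Ω, ∠Z = -78.40°

-78.40°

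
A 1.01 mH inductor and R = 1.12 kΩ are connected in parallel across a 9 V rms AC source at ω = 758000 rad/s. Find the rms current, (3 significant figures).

14.2 mA

X_L = ωL = 766 Ω
Parallel: admittances add. Y = 1/R + 1/(jωL)
Y = (0.000893 − j0.00131) S
|Y| = 0.00158 S → |Z| = 1/|Y| = 632 Ω, ∠Z = −∠Y = 55.6°
I = V/|Z| = 9/632 = 14.2 mA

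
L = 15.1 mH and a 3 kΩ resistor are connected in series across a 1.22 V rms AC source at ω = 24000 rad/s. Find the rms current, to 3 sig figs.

404 μA

X_L = ωL = 362 Ω
Z = 3000 + j362 Ω
|Z| = √(3000² + 362²) = 3020 Ω
I = V/|Z| = 1.22/3020 = 404 μA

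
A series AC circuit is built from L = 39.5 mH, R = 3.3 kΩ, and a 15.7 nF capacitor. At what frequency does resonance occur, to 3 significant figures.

ω₀ = 1/√(LC) = 1/√(0.0395 × 1.57e-08) = 40160 rad/s
f₀ = ω₀/(2π) = 6.39 kHz

6.39 kHz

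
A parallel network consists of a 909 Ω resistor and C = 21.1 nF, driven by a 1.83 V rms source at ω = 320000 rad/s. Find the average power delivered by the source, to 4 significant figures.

X_C = 1/(ωC) = 148.1 Ω
Parallel: admittances add. Y = 1/R + jωC
Y = (0.001100 + j0.006752) S
|Y| = 0.006841 S → |Z| = 1/|Y| = 146.2 Ω, ∠Z = −∠Y = -80.75°
I = V/|Z| = 12.52 mA
P = VI cos φ = 1.83 × 0.01252 × cos(-80.75°) = 3.684 mW

3.684 mW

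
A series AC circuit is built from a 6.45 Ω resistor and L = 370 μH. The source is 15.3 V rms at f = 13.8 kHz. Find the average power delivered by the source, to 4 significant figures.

1.410 W

ω = 2πf = 86710 rad/s
X_L = ωL = 32.08 Ω
Z = 6.450 + j32.08 Ω
|Z| = √(6.450² + 32.08²) = 32.72 Ω
∠Z = arctan(32.08/6.450) = 78.63°
I = V/|Z| = 467.5 mA
P = VI cos φ = 15.3 × 0.4675 × cos(78.63°) = 1.410 W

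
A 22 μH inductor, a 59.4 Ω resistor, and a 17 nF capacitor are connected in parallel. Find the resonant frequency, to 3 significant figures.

260 kHz

ω₀ = 1/√(LC) = 1/√(2.2e-05 × 1.7e-08) = 1.635e+06 rad/s
f₀ = ω₀/(2π) = 260 kHz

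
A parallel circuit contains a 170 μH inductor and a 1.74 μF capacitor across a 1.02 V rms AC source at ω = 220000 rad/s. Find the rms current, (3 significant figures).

X_L = ωL = 37.4 Ω
X_C = 1/(ωC) = 2.61 Ω
Parallel: admittances add. Y = 1/(jωL) + jωC
Y = (0 + j0.356) S
|Y| = 0.356 S → |Z| = 1/|Y| = 2.81 Ω, ∠Z = −∠Y = -90.0°
I = V/|Z| = 1.02/2.81 = 363 mA

363 mA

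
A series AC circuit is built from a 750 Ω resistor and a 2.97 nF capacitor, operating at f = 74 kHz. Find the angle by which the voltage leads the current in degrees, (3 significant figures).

-44.0°

ω = 2πf = 465000 rad/s
X_C = 1/(ωC) = 724 Ω
Z = 750 − j724 Ω
|Z| = √(750² + 724²) = 1040 Ω
∠Z = arctan(-724/750) = -44.0°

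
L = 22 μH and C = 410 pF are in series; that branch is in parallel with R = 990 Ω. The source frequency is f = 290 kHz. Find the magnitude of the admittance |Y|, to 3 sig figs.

1.27 mS

ω = 2πf = 1.822e+06 rad/s
X_L = ωL = 40.1 Ω
X_C = 1/(ωC) = 1340 Ω
Branch 1: Z₁ = R = 990 Ω
Branch 2 (series LC): Z₂ = j(X_L − X_C) = −j1300 Ω
Parallel: Z = Z₁Z₂/(Z₁+Z₂), |Z| = 787 Ω, ∠Z = -37.3°
|Y| = 1/|Z| = 1.27 mS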